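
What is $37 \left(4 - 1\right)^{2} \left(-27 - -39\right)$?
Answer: $3996$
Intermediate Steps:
$37 \left(4 - 1\right)^{2} \left(-27 - -39\right) = 37 \cdot 3^{2} \left(-27 + 39\right) = 37 \cdot 9 \cdot 12 = 333 \cdot 12 = 3996$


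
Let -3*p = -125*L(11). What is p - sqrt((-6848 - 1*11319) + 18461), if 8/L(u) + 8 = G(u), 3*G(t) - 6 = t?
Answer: -1000/7 - 7*sqrt(6) ≈ -160.00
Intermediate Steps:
G(t) = 2 + t/3
L(u) = 8/(-6 + u/3) (L(u) = 8/(-8 + (2 + u/3)) = 8/(-6 + u/3))
p = -1000/7 (p = -(-125)*24/(-18 + 11)/3 = -(-125)*24/(-7)/3 = -(-125)*24*(-1/7)/3 = -(-125)*(-24)/(3*7) = -1/3*3000/7 = -1000/7 ≈ -142.86)
p - sqrt((-6848 - 1*11319) + 18461) = -1000/7 - sqrt((-6848 - 1*11319) + 18461) = -1000/7 - sqrt((-6848 - 11319) + 18461) = -1000/7 - sqrt(-18167 + 18461) = -1000/7 - sqrt(294) = -1000/7 - 7*sqrt(6)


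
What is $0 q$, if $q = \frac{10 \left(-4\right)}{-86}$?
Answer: $0$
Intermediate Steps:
$q = \frac{20}{43}$ ($q = \left(-40\right) \left(- \frac{1}{86}\right) = \frac{20}{43} \approx 0.46512$)
$0 q = 0 \cdot \frac{20}{43} = 0$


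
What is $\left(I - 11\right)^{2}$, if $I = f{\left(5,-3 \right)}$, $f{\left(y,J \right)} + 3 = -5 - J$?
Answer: $256$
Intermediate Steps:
$f{\left(y,J \right)} = -8 - J$ ($f{\left(y,J \right)} = -3 - \left(5 + J\right) = -8 - J$)
$I = -5$ ($I = -8 - -3 = -8 + 3 = -5$)
$\left(I - 11\right)^{2} = \left(-5 - 11\right)^{2} = \left(-16\right)^{2} = 256$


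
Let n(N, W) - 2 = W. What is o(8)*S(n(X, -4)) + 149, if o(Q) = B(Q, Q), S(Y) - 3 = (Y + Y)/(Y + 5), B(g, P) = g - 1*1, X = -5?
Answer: 482/3 ≈ 160.67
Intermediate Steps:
n(N, W) = 2 + W
B(g, P) = -1 + g (B(g, P) = g - 1 = -1 + g)
S(Y) = 3 + 2*Y/(5 + Y) (S(Y) = 3 + (Y + Y)/(Y + 5) = 3 + (2*Y)/(5 + Y) = 3 + 2*Y/(5 + Y))
o(Q) = -1 + Q
o(8)*S(n(X, -4)) + 149 = (-1 + 8)*(5*(3 + (2 - 4))/(5 + (2 - 4))) + 149 = 7*(5*(3 - 2)/(5 - 2)) + 149 = 7*(5*1/3) + 149 = 7*(5*(1/3)*1) + 149 = 7*(5/3) + 149 = 35/3 + 149 = 482/3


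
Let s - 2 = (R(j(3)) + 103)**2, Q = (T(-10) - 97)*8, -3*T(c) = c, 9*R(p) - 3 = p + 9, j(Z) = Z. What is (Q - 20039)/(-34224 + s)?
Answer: 187095/209402 ≈ 0.89347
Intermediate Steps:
R(p) = 4/3 + p/9 (R(p) = 1/3 + (p + 9)/9 = 1/3 + (9 + p)/9 = 1/3 + (1 + p/9) = 4/3 + p/9)
T(c) = -c/3
Q = -2248/3 (Q = (-1/3*(-10) - 97)*8 = (10/3 - 97)*8 = -281/3*8 = -2248/3 ≈ -749.33)
s = 98614/9 (s = 2 + ((4/3 + (1/9)*3) + 103)**2 = 2 + ((4/3 + 1/3) + 103)**2 = 2 + (5/3 + 103)**2 = 2 + (314/3)**2 = 2 + 98596/9 = 98614/9 ≈ 10957.)
(Q - 20039)/(-34224 + s) = (-2248/3 - 20039)/(-34224 + 98614/9) = -62365/(3*(-209402/9)) = -62365/3*(-9/209402) = 187095/209402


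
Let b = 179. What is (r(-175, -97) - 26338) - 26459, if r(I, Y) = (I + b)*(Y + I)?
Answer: -53885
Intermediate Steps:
r(I, Y) = (179 + I)*(I + Y) (r(I, Y) = (I + 179)*(Y + I) = (179 + I)*(I + Y))
(r(-175, -97) - 26338) - 26459 = (((-175)² + 179*(-175) + 179*(-97) - 175*(-97)) - 26338) - 26459 = ((30625 - 31325 - 17363 + 16975) - 26338) - 26459 = (-1088 - 26338) - 26459 = -27426 - 26459 = -53885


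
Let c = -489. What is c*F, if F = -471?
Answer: 230319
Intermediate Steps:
c*F = -489*(-471) = 230319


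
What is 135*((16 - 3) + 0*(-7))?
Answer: 1755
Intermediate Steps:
135*((16 - 3) + 0*(-7)) = 135*(13 + 0) = 135*13 = 1755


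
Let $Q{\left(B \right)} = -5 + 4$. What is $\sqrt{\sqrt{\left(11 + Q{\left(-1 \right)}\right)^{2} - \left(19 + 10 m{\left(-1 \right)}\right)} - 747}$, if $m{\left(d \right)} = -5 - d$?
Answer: $4 i \sqrt{46} \approx 27.129 i$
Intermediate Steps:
$Q{\left(B \right)} = -1$
$\sqrt{\sqrt{\left(11 + Q{\left(-1 \right)}\right)^{2} - \left(19 + 10 m{\left(-1 \right)}\right)} - 747} = \sqrt{\sqrt{\left(11 - 1\right)^{2} - \left(19 + 10 \left(-5 - -1\right)\right)} - 747} = \sqrt{\sqrt{10^{2} - \left(19 + 10 \left(-5 + 1\right)\right)} - 747} = \sqrt{\sqrt{100 - -21} - 747} = \sqrt{\sqrt{100 + \left(-19 + 40\right)} - 747} = \sqrt{\sqrt{100 + 21} - 747} = \sqrt{\sqrt{121} - 747} = \sqrt{11 - 747} = \sqrt{-736} = 4 i \sqrt{46}$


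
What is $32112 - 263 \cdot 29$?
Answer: $24485$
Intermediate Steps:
$32112 - 263 \cdot 29 = 32112 - 7627 = 24485$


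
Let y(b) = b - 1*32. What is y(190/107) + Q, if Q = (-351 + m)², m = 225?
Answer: 1695498/107 ≈ 15846.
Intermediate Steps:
y(b) = -32 + b (y(b) = b - 32 = -32 + b)
Q = 15876 (Q = (-351 + 225)² = (-126)² = 15876)
y(190/107) + Q = (-32 + 190/107) + 15876 = -3234/107 + 15876 = 1695498/107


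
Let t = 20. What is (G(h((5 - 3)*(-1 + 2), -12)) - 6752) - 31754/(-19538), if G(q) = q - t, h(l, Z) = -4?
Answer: -66178867/9769 ≈ -6774.4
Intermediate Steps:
G(q) = -20 + q (G(q) = q - 1*20 = q - 20 = -20 + q)
(G(h((5 - 3)*(-1 + 2), -12)) - 6752) - 31754/(-19538) = ((-20 - 4) - 6752) - 31754/(-19538) = (-24 - 6752) - 31754*(-1/19538) = -6776 + 15877/9769 = -66178867/9769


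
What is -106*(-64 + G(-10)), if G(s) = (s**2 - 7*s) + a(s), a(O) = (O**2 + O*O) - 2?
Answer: -32224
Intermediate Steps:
a(O) = -2 + 2*O**2 (a(O) = (O**2 + O**2) - 2 = 2*O**2 - 2 = -2 + 2*O**2)
G(s) = -2 - 7*s + 3*s**2 (G(s) = (s**2 - 7*s) + (-2 + 2*s**2) = -2 - 7*s + 3*s**2)
-106*(-64 + G(-10)) = -106*(-64 + (-2 - 7*(-10) + 3*(-10)**2)) = -106*(-64 + (-2 + 70 + 3*100)) = -106*(-64 + (-2 + 70 + 300)) = -106*(-64 + 368) = -106*304 = -32224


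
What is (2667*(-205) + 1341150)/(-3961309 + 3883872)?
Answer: -3765/367 ≈ -10.259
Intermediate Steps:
(2667*(-205) + 1341150)/(-3961309 + 3883872) = (-546735 + 1341150)/(-77437) = 794415*(-1/77437) = -3765/367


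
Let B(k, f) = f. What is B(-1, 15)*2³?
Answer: 120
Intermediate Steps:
B(-1, 15)*2³ = 15*2³ = 15*8 = 120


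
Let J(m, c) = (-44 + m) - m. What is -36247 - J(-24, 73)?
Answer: -36203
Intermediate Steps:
J(m, c) = -44
-36247 - J(-24, 73) = -36247 - 1*(-44) = -36247 + 44 = -36203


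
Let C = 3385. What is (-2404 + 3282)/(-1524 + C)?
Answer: 878/1861 ≈ 0.47179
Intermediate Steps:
(-2404 + 3282)/(-1524 + C) = (-2404 + 3282)/(-1524 + 3385) = 878/1861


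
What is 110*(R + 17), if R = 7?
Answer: 2640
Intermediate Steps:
110*(R + 17) = 110*(7 + 17) = 110*24 = 2640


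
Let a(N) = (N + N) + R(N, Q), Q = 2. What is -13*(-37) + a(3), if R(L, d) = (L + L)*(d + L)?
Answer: 517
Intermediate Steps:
R(L, d) = 2*L*(L + d) (R(L, d) = (2*L)*(L + d) = 2*L*(L + d))
a(N) = 2*N + 2*N*(2 + N) (a(N) = (N + N) + 2*N*(N + 2) = 2*N + 2*N*(2 + N))
-13*(-37) + a(3) = -13*(-37) + 2*3*(3 + 3) = 481 + 2*3*6 = 481 + 36 = 517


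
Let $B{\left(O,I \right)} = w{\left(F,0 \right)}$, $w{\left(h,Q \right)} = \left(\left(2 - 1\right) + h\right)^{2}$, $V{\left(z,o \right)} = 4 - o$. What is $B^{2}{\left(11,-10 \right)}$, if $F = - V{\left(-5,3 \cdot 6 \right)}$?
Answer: $50625$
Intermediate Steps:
$F = 14$ ($F = - (4 - 3 \cdot 6) = - (4 - 18) = \left(-1\right) \left(-14\right) = 14$)
$w{\left(h,Q \right)} = \left(1 + h\right)^{2}$
$B{\left(O,I \right)} = 225$ ($B{\left(O,I \right)} = \left(1 + 14\right)^{2} = 15^{2} = 225$)
$B^{2}{\left(11,-10 \right)} = 225^{2} = 50625$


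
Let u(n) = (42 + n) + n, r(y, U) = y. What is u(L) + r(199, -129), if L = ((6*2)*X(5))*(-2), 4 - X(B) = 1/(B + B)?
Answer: 269/5 ≈ 53.800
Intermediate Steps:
X(B) = 4 - 1/(2*B) (X(B) = 4 - 1/(B + B) = 4 - 1/(2*B))
L = -468/5 (L = ((6*2)*(4 - ½/5))*(-2) = (12*(4 - ½*⅕))*(-2) = (12*(4 - ⅒))*(-2) = (12*(39/10))*(-2) = (234/5)*(-2) = -468/5 ≈ -93.600)
u(n) = 42 + 2*n
u(L) + r(199, -129) = (42 + 2*(-468/5)) + 199 = (42 - 936/5) + 199 = -726/5 + 199 = 269/5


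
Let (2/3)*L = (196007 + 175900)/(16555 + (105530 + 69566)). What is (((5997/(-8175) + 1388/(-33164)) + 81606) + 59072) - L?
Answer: 28330931676443799/201393779150 ≈ 1.4067e+5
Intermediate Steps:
L = 25947/8914 (L = 3*((196007 + 175900)/(16555 + (105530 + 69566)))/2 = 3*(371907/(16555 + 175096))/2 = 3*(371907/191651)/2 = 3*(371907*(1/191651))/2 = (3/2)*(8649/4457) = 25947/8914 ≈ 2.9108)
(((5997/(-8175) + 1388/(-33164)) + 81606) + 59072) - L = (((5997/(-8175) + 1388/(-33164)) + 81606) + 59072) - 1*25947/8914 = (((5997*(-1/8175) + 1388*(-1/33164)) + 81606) + 59072) - 25947/8914 = (((-1999/2725 - 347/8291) + 81606) + 59072) - 25947/8914 = ((-17519284/22592975 + 81606) + 59072) - 25947/8914 = (1843704798566/22592975 + 59072) - 25947/8914 = 3178317017766/22592975 - 25947/8914 = 28330931676443799/201393779150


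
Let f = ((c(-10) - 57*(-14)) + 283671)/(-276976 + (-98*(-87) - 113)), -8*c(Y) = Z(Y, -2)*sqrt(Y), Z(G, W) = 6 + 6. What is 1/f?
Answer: -16977299566/17982802663 - 89521*I*sqrt(10)/17982802663 ≈ -0.94409 - 1.5742e-5*I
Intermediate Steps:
Z(G, W) = 12
c(Y) = -3*sqrt(Y)/2
f = -94823/89521 + I*sqrt(10)/179042 (f = ((-3*I*sqrt(10)/2 - 57*(-14)) + 283671)/(-276976 + (-98*(-87) - 113)) = ((-3*I*sqrt(10)/2 + 798) + 283671)/(-276976 + (8526 - 113)) = ((-3*I*sqrt(10)/2 + 798) + 283671)/(-276976 + 8413) = ((798 - 3*I*sqrt(10)/2) + 283671)/(-268563) = (284469 - 3*I*sqrt(10)/2)*(-1/268563) = -94823/89521 + I*sqrt(10)/179042 ≈ -1.0592 + 1.7662e-5*I)
1/f = 1/(-94823/89521 + I*sqrt(10)/179042)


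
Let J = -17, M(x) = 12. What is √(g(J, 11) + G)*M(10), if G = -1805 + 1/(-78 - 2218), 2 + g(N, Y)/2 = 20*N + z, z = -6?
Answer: 99*I*√3026702/287 ≈ 600.12*I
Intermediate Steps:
g(N, Y) = -16 + 40*N (g(N, Y) = -4 + 2*(20*N - 6) = -4 + 2*(-6 + 20*N) = -4 + (-12 + 40*N) = -16 + 40*N)
G = -4144281/2296 (G = -1805 + 1/(-2296) = -1805 - 1/2296 = -4144281/2296 ≈ -1805.0)
√(g(J, 11) + G)*M(10) = √((-16 + 40*(-17)) - 4144281/2296)*12 = √((-16 - 680) - 4144281/2296)*12 = √(-696 - 4144281/2296)*12 = √(-5742297/2296)*12 = (33*I*√3026702/1148)*12 = 99*I*√3026702/287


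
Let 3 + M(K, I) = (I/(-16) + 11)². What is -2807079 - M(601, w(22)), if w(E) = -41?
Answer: -718658545/256 ≈ -2.8073e+6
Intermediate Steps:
M(K, I) = -3 + (11 - I/16)² (M(K, I) = -3 + (I/(-16) + 11)² = -3 + (I*(-1/16) + 11)² = -3 + (-I/16 + 11)² = -3 + (11 - I/16)²)
-2807079 - M(601, w(22)) = -2807079 - (-3 + (-176 - 41)²/256) = -2807079 - (-3 + (1/256)*(-217)²) = -2807079 - (-3 + (1/256)*47089) = -2807079 - (-3 + 47089/256) = -2807079 - 1*46321/256 = -2807079 - 46321/256 = -718658545/256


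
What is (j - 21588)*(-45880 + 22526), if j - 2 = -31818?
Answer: 1247197016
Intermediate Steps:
j = -31816 (j = 2 - 31818 = -31816)
(j - 21588)*(-45880 + 22526) = (-31816 - 21588)*(-45880 + 22526) = -53404*(-23354) = 1247197016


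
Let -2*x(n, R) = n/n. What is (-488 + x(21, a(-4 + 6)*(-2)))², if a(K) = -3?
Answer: 954529/4 ≈ 2.3863e+5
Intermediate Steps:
x(n, R) = -½ (x(n, R) = -n/(2*n) = -½*1 = -½)
(-488 + x(21, a(-4 + 6)*(-2)))² = (-488 - ½)² = (-977/2)² = 954529/4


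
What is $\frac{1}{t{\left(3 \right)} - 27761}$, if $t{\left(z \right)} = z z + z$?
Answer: $- \frac{1}{27749} \approx -3.6037 \cdot 10^{-5}$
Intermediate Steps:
$t{\left(z \right)} = z + z^{2}$ ($t{\left(z \right)} = z^{2} + z = z + z^{2}$)
$\frac{1}{t{\left(3 \right)} - 27761} = \frac{1}{3 \left(1 + 3\right) - 27761} = \frac{1}{3 \cdot 4 - 27761} = \frac{1}{12 - 27761} = \frac{1}{-27749} = - \frac{1}{27749}$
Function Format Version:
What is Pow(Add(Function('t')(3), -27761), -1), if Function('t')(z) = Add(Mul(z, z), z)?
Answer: Rational(-1, 27749) ≈ -3.6037e-5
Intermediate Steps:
Function('t')(z) = Add(z, Pow(z, 2)) (Function('t')(z) = Add(Pow(z, 2), z) = Add(z, Pow(z, 2)))
Pow(Add(Function('t')(3), -27761), -1) = Pow(Add(Mul(3, Add(1, 3)), -27761), -1) = Pow(Add(Mul(3, 4), -27761), -1) = Pow(Add(12, -27761), -1) = Pow(-27749, -1) = Rational(-1, 27749)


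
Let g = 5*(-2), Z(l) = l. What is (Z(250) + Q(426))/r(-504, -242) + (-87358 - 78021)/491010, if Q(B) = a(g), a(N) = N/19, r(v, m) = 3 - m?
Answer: 311509631/457130310 ≈ 0.68145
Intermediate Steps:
g = -10
a(N) = N/19 (a(N) = N*(1/19) = N/19)
Q(B) = -10/19 (Q(B) = (1/19)*(-10) = -10/19)
(Z(250) + Q(426))/r(-504, -242) + (-87358 - 78021)/491010 = (250 - 10/19)/(3 - 1*(-242)) + (-87358 - 78021)/491010 = 4740/(19*(3 + 242)) - 165379*1/491010 = (4740/19)/245 - 165379/491010 = (4740/19)*(1/245) - 165379/491010 = 948/931 - 165379/491010 = 311509631/457130310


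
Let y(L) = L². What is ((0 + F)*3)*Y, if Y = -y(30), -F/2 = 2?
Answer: 10800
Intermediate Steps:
F = -4 (F = -2*2 = -4)
Y = -900 (Y = -1*30² = -1*900 = -900)
((0 + F)*3)*Y = ((0 - 4)*3)*(-900) = -4*3*(-900) = -12*(-900) = 10800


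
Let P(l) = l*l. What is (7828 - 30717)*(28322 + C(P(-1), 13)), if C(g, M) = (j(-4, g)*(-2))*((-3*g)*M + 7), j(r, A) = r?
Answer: -642402674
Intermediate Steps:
P(l) = l²
C(g, M) = 56 - 24*M*g (C(g, M) = (-4*(-2))*((-3*g)*M + 7) = 8*(-3*M*g + 7) = 8*(7 - 3*M*g) = 56 - 24*M*g)
(7828 - 30717)*(28322 + C(P(-1), 13)) = (7828 - 30717)*(28322 + (56 - 24*13*(-1)²)) = -22889*(28322 + (56 - 24*13*1)) = -22889*(28322 + (56 - 312)) = -22889*(28322 - 256) = -22889*28066 = -642402674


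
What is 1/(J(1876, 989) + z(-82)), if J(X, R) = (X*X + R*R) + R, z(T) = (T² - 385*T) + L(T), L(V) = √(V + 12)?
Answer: 453678/2058237276847 - I*√70/20582372768470 ≈ 2.2042e-7 - 4.0649e-13*I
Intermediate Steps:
L(V) = √(12 + V)
z(T) = T² + √(12 + T) - 385*T (z(T) = (T² - 385*T) + √(12 + T) = T² + √(12 + T) - 385*T)
J(X, R) = R + R² + X² (J(X, R) = (X² + R²) + R = (R² + X²) + R = R + R² + X²)
1/(J(1876, 989) + z(-82)) = 1/((989 + 989² + 1876²) + ((-82)² + √(12 - 82) - 385*(-82))) = 1/((989 + 978121 + 3519376) + (6724 + √(-70) + 31570)) = 1/(4498486 + (6724 + I*√70 + 31570)) = 1/(4498486 + (38294 + I*√70)) = 1/(4536780 + I*√70)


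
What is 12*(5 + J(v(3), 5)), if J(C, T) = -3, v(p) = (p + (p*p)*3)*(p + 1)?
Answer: 24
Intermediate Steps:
v(p) = (1 + p)*(p + 3*p²) (v(p) = (p + p²*3)*(1 + p) = (p + 3*p²)*(1 + p) = (1 + p)*(p + 3*p²))
12*(5 + J(v(3), 5)) = 12*(5 - 3) = 12*2 = 24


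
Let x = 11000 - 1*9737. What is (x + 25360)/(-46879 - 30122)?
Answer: -26623/77001 ≈ -0.34575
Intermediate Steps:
x = 1263 (x = 11000 - 9737 = 1263)
(x + 25360)/(-46879 - 30122) = (1263 + 25360)/(-46879 - 30122) = 26623/(-77001) = 26623*(-1/77001) = -26623/77001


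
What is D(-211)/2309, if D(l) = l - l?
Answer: 0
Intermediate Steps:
D(l) = 0
D(-211)/2309 = 0/2309 = 0*(1/2309) = 0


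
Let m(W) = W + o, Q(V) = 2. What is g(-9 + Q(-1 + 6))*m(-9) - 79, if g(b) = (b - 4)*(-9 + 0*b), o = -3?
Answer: -1267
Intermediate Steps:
m(W) = -3 + W (m(W) = W - 3 = -3 + W)
g(b) = 36 - 9*b (g(b) = (-4 + b)*(-9 + 0) = (-4 + b)*(-9) = 36 - 9*b)
g(-9 + Q(-1 + 6))*m(-9) - 79 = (36 - 9*(-9 + 2))*(-3 - 9) - 79 = (36 - 9*(-7))*(-12) - 79 = (36 + 63)*(-12) - 79 = 99*(-12) - 79 = -1188 - 79 = -1267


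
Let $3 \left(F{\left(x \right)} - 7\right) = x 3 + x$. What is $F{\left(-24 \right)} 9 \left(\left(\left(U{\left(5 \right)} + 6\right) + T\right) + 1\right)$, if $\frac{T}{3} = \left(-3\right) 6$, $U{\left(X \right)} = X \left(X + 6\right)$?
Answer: $-1800$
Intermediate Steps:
$U{\left(X \right)} = X \left(6 + X\right)$
$F{\left(x \right)} = 7 + \frac{4 x}{3}$ ($F{\left(x \right)} = 7 + \frac{x 3 + x}{3} = 7 + \frac{3 x + x}{3} = 7 + \frac{4 x}{3}$)
$T = -54$ ($T = 3 \left(\left(-3\right) 6\right) = 3 \left(-18\right) = -54$)
$F{\left(-24 \right)} 9 \left(\left(\left(U{\left(5 \right)} + 6\right) + T\right) + 1\right) = \left(7 + \frac{4}{3} \left(-24\right)\right) 9 \left(\left(\left(5 \left(6 + 5\right) + 6\right) - 54\right) + 1\right) = \left(7 - 32\right) 9 \left(\left(\left(5 \cdot 11 + 6\right) - 54\right) + 1\right) = - 25 \cdot 9 \left(\left(\left(55 + 6\right) - 54\right) + 1\right) = - 25 \cdot 9 \left(\left(61 - 54\right) + 1\right) = - 25 \cdot 9 \left(7 + 1\right) = - 25 \cdot 9 \cdot 8 = \left(-25\right) 72 = -1800$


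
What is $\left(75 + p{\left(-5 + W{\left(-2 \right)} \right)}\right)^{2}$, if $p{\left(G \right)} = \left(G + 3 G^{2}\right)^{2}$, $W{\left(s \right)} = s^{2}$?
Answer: $6241$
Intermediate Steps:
$\left(75 + p{\left(-5 + W{\left(-2 \right)} \right)}\right)^{2} = \left(75 + \left(-5 + \left(-2\right)^{2}\right)^{2} \left(1 + 3 \left(-5 + \left(-2\right)^{2}\right)\right)^{2}\right)^{2} = \left(75 + \left(-5 + 4\right)^{2} \left(1 + 3 \left(-5 + 4\right)\right)^{2}\right)^{2} = \left(75 + \left(-1\right)^{2} \left(1 + 3 \left(-1\right)\right)^{2}\right)^{2} = \left(75 + 1 \left(1 - 3\right)^{2}\right)^{2} = \left(75 + 1 \left(-2\right)^{2}\right)^{2} = \left(75 + 1 \cdot 4\right)^{2} = \left(75 + 4\right)^{2} = 79^{2} = 6241$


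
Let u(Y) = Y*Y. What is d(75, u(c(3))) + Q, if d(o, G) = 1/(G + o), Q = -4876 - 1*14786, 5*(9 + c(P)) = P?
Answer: -71549993/3639 ≈ -19662.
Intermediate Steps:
c(P) = -9 + P/5
Q = -19662 (Q = -4876 - 14786 = -19662)
u(Y) = Y²
d(75, u(c(3))) + Q = 1/((-9 + (⅕)*3)² + 75) - 19662 = 1/((-9 + ⅗)² + 75) - 19662 = 1/((-42/5)² + 75) - 19662 = 1/(1764/25 + 75) - 19662 = 1/(3639/25) - 19662 = 25/3639 - 19662 = -71549993/3639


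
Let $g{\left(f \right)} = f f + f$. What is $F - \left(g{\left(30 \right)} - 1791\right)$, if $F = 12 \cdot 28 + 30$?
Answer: $1227$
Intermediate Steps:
$g{\left(f \right)} = f + f^{2}$ ($g{\left(f \right)} = f^{2} + f = f + f^{2}$)
$F = 366$ ($F = 336 + 30 = 366$)
$F - \left(g{\left(30 \right)} - 1791\right) = 366 - \left(30 \left(1 + 30\right) - 1791\right) = 366 - \left(30 \cdot 31 - 1791\right) = 366 - \left(930 - 1791\right) = 366 - -861 = 366 + 861 = 1227$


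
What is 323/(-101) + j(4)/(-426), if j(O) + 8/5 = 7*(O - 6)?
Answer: -113352/35855 ≈ -3.1614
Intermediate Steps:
j(O) = -218/5 + 7*O (j(O) = -8/5 + 7*(O - 6) = -8/5 + 7*(-6 + O) = -8/5 + (-42 + 7*O) = -218/5 + 7*O)
323/(-101) + j(4)/(-426) = 323/(-101) + (-218/5 + 7*4)/(-426) = 323*(-1/101) + (-218/5 + 28)*(-1/426) = -323/101 - 78/5*(-1/426) = -323/101 + 13/355 = -113352/35855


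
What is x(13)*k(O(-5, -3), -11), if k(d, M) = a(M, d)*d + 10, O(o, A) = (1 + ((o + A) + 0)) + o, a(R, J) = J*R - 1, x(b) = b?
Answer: -20306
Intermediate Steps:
a(R, J) = -1 + J*R
O(o, A) = 1 + A + 2*o (O(o, A) = (1 + ((A + o) + 0)) + o = (1 + (A + o)) + o = (1 + A + o) + o = 1 + A + 2*o)
k(d, M) = 10 + d*(-1 + M*d) (k(d, M) = (-1 + d*M)*d + 10 = (-1 + M*d)*d + 10 = d*(-1 + M*d) + 10 = 10 + d*(-1 + M*d))
x(13)*k(O(-5, -3), -11) = 13*(10 + (1 - 3 + 2*(-5))*(-1 - 11*(1 - 3 + 2*(-5)))) = 13*(10 + (1 - 3 - 10)*(-1 - 11*(1 - 3 - 10))) = 13*(10 - 12*(-1 - 11*(-12))) = 13*(10 - 12*(-1 + 132)) = 13*(10 - 12*131) = 13*(10 - 1572) = 13*(-1562) = -20306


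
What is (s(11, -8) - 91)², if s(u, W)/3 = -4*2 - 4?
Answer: 16129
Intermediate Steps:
s(u, W) = -36 (s(u, W) = 3*(-4*2 - 4) = 3*(-8 - 4) = 3*(-12) = -36)
(s(11, -8) - 91)² = (-36 - 91)² = (-127)² = 16129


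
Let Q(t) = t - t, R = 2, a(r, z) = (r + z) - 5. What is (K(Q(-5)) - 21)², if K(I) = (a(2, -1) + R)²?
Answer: 289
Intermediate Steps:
a(r, z) = -5 + r + z
Q(t) = 0
K(I) = 4 (K(I) = ((-5 + 2 - 1) + 2)² = (-4 + 2)² = (-2)² = 4)
(K(Q(-5)) - 21)² = (4 - 21)² = (-17)² = 289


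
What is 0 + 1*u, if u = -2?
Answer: -2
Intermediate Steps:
0 + 1*u = 0 + 1*(-2) = 0 - 2 = -2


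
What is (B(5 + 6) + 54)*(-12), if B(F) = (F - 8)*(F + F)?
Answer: -1440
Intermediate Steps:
B(F) = 2*F*(-8 + F) (B(F) = (-8 + F)*(2*F) = 2*F*(-8 + F))
(B(5 + 6) + 54)*(-12) = (2*(5 + 6)*(-8 + (5 + 6)) + 54)*(-12) = (2*11*(-8 + 11) + 54)*(-12) = (2*11*3 + 54)*(-12) = (66 + 54)*(-12) = 120*(-12) = -1440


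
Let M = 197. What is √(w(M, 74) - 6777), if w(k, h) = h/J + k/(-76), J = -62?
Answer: 3*I*√1045509751/1178 ≈ 82.346*I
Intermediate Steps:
w(k, h) = -h/62 - k/76 (w(k, h) = h/(-62) + k/(-76) = h*(-1/62) + k*(-1/76) = -h/62 - k/76)
√(w(M, 74) - 6777) = √((-1/62*74 - 1/76*197) - 6777) = √((-37/31 - 197/76) - 6777) = √(-8919/2356 - 6777) = √(-15975531/2356) = 3*I*√1045509751/1178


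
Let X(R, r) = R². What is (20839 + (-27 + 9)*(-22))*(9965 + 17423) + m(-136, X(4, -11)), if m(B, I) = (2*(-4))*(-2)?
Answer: 581584196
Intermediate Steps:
m(B, I) = 16 (m(B, I) = -8*(-2) = 16)
(20839 + (-27 + 9)*(-22))*(9965 + 17423) + m(-136, X(4, -11)) = (20839 + (-27 + 9)*(-22))*(9965 + 17423) + 16 = (20839 - 18*(-22))*27388 + 16 = (20839 + 396)*27388 + 16 = 21235*27388 + 16 = 581584180 + 16 = 581584196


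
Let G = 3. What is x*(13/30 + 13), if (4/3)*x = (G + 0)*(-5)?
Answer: -1209/8 ≈ -151.13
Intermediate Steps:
x = -45/4 (x = 3*((3 + 0)*(-5))/4 = 3*(3*(-5))/4 = (¾)*(-15) = -45/4 ≈ -11.250)
x*(13/30 + 13) = -45*(13/30 + 13)/4 = -45/4*403/30 = -1209/8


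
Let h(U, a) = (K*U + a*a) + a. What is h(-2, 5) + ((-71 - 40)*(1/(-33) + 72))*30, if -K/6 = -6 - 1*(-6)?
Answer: -2635920/11 ≈ -2.3963e+5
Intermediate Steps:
K = 0 (K = -6*(-6 - 1*(-6)) = -6*(-6 + 6) = -6*0 = 0)
h(U, a) = a + a² (h(U, a) = (0*U + a*a) + a = (0 + a²) + a = a² + a = a + a²)
h(-2, 5) + ((-71 - 40)*(1/(-33) + 72))*30 = 5*(1 + 5) + ((-71 - 40)*(1/(-33) + 72))*30 = 5*6 - 111*(-1/33 + 72)*30 = 30 - 111*2375/33*30 = 30 - 87875/11*30 = 30 - 2636250/11 = -2635920/11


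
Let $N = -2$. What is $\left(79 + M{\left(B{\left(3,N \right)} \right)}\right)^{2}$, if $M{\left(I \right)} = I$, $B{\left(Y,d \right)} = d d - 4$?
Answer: $6241$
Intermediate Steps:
$B{\left(Y,d \right)} = -4 + d^{2}$ ($B{\left(Y,d \right)} = d^{2} - 4 = -4 + d^{2}$)
$\left(79 + M{\left(B{\left(3,N \right)} \right)}\right)^{2} = \left(79 - \left(4 - \left(-2\right)^{2}\right)\right)^{2} = \left(79 + \left(-4 + 4\right)\right)^{2} = \left(79 + 0\right)^{2} = 79^{2} = 6241$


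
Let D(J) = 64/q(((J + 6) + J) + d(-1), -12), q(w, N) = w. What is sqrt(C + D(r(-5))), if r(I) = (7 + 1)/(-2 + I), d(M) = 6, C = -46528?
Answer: 4*I*sqrt(840293)/17 ≈ 215.69*I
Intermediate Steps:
r(I) = 8/(-2 + I)
D(J) = 64/(12 + 2*J) (D(J) = 64/(((J + 6) + J) + 6) = 64/(((6 + J) + J) + 6) = 64/((6 + 2*J) + 6) = 64/(12 + 2*J))
sqrt(C + D(r(-5))) = sqrt(-46528 + 32/(6 + 8/(-2 - 5))) = sqrt(-46528 + 32/(6 + 8/(-7))) = sqrt(-46528 + 32/(6 + 8*(-1/7))) = sqrt(-46528 + 32/(6 - 8/7)) = sqrt(-46528 + 32/(34/7)) = sqrt(-46528 + 32*(7/34)) = sqrt(-46528 + 112/17) = sqrt(-790864/17) = 4*I*sqrt(840293)/17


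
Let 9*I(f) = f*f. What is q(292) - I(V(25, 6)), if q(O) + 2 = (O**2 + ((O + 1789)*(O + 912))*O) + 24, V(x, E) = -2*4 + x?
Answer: 6585284357/9 ≈ 7.3170e+8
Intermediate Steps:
V(x, E) = -8 + x
I(f) = f**2/9 (I(f) = (f*f)/9 = f**2/9)
q(O) = 22 + O**2 + O*(912 + O)*(1789 + O) (q(O) = -2 + ((O**2 + ((O + 1789)*(O + 912))*O) + 24) = -2 + ((O**2 + ((1789 + O)*(912 + O))*O) + 24) = -2 + ((O**2 + ((912 + O)*(1789 + O))*O) + 24) = -2 + ((O**2 + O*(912 + O)*(1789 + O)) + 24) = -2 + (24 + O**2 + O*(912 + O)*(1789 + O)) = 22 + O**2 + O*(912 + O)*(1789 + O))
q(292) - I(V(25, 6)) = (22 + 292**3 + 2702*292**2 + 1631568*292) - (-8 + 25)**2/9 = (22 + 24897088 + 2702*85264 + 476417856) - 17**2/9 = (22 + 24897088 + 230383328 + 476417856) - 289/9 = 731698294 - 1*289/9 = 731698294 - 289/9 = 6585284357/9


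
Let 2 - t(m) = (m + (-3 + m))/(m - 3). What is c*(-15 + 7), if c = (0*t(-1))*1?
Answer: 0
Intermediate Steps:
t(m) = 2 - (-3 + 2*m)/(-3 + m) (t(m) = 2 - (m + (-3 + m))/(m - 3) = 2 - (-3 + 2*m)/(-3 + m))
c = 0 (c = (0*(-3/(-3 - 1)))*1 = (0*(-3/(-4)))*1 = (0*(-3*(-1/4)))*1 = (0*(3/4))*1 = 0*1 = 0)
c*(-15 + 7) = 0*(-15 + 7) = 0*(-8) = 0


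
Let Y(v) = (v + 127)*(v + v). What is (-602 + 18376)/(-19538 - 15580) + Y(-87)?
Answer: -122219527/17559 ≈ -6960.5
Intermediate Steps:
Y(v) = 2*v*(127 + v) (Y(v) = (127 + v)*(2*v) = 2*v*(127 + v))
(-602 + 18376)/(-19538 - 15580) + Y(-87) = (-602 + 18376)/(-19538 - 15580) + 2*(-87)*(127 - 87) = 17774/(-35118) + 2*(-87)*40 = 17774*(-1/35118) - 6960 = -8887/17559 - 6960 = -122219527/17559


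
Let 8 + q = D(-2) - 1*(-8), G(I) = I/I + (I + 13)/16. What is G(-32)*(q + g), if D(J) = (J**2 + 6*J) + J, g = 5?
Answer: 15/16 ≈ 0.93750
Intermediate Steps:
G(I) = 29/16 + I/16 (G(I) = 1 + (13 + I)*(1/16) = 1 + (13/16 + I/16) = 29/16 + I/16)
D(J) = J**2 + 7*J
q = -10 (q = -8 + (-2*(7 - 2) - 1*(-8)) = -8 + (-2*5 + 8) = -8 + (-10 + 8) = -8 - 2 = -10)
G(-32)*(q + g) = (29/16 + (1/16)*(-32))*(-10 + 5) = (29/16 - 2)*(-5) = -3/16*(-5) = 15/16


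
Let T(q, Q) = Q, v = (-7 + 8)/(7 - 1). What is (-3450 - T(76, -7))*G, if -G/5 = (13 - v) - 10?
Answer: 292655/6 ≈ 48776.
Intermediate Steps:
v = 1/6 ≈ 0.16667
G = -85/6 (G = -5*((13 - 1*1/6) - 10) = -5*((13 - 1/6) - 10) = -5*(77/6 - 10) = -5*17/6 = -85/6 ≈ -14.167)
(-3450 - T(76, -7))*G = (-3450 - 1*(-7))*(-85/6) = (-3450 + 7)*(-85/6) = -3443*(-85/6) = 292655/6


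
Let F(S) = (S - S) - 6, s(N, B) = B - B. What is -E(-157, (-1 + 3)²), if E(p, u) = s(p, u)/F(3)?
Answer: 0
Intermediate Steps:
s(N, B) = 0
F(S) = -6 (F(S) = 0 - 6 = -6)
E(p, u) = 0 (E(p, u) = 0/(-6) = 0*(-⅙) = 0)
-E(-157, (-1 + 3)²) = -1*0 = 0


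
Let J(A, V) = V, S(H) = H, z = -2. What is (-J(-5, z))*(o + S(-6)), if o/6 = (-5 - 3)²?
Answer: 756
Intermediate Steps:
o = 384 (o = 6*(-5 - 3)² = 6*(-8)² = 6*64 = 384)
(-J(-5, z))*(o + S(-6)) = (-1*(-2))*(384 - 6) = 2*378 = 756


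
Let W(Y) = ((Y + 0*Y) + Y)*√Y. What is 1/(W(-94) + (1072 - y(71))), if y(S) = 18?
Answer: 527/2216626 + 47*I*√94/1108313 ≈ 0.00023775 + 0.00041115*I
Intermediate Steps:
W(Y) = 2*Y^(3/2) (W(Y) = ((Y + 0) + Y)*√Y = (Y + Y)*√Y = (2*Y)*√Y = 2*Y^(3/2))
1/(W(-94) + (1072 - y(71))) = 1/(2*(-94)^(3/2) + (1072 - 1*18)) = 1/(2*(-94*I*√94) + (1072 - 18)) = 1/(-188*I*√94 + 1054) = 1/(1054 - 188*I*√94)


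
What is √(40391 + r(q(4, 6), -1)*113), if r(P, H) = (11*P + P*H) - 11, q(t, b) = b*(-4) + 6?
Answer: 2*√4702 ≈ 137.14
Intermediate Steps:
q(t, b) = 6 - 4*b (q(t, b) = -4*b + 6 = 6 - 4*b)
r(P, H) = -11 + 11*P + H*P (r(P, H) = (11*P + H*P) - 11 = -11 + 11*P + H*P)
√(40391 + r(q(4, 6), -1)*113) = √(40391 + (-11 + 11*(6 - 4*6) - (6 - 4*6))*113) = √(40391 + (-11 + 11*(6 - 24) - (6 - 24))*113) = √(40391 + (-11 + 11*(-18) - 1*(-18))*113) = √(40391 + (-11 - 198 + 18)*113) = √(40391 - 191*113) = √(40391 - 21583) = √18808 = 2*√4702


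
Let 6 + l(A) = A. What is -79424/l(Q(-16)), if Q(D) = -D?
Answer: -39712/5 ≈ -7942.4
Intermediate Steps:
l(A) = -6 + A
-79424/l(Q(-16)) = -79424/(-6 - 1*(-16)) = -79424/(-6 + 16) = -79424/10 = -79424*1/10 = -39712/5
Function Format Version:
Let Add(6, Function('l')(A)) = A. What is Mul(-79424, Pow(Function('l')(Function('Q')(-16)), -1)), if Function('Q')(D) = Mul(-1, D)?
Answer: Rational(-39712, 5) ≈ -7942.4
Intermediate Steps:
Function('l')(A) = Add(-6, A)
Mul(-79424, Pow(Function('l')(Function('Q')(-16)), -1)) = Mul(-79424, Pow(Add(-6, Mul(-1, -16)), -1)) = Mul(-79424, Pow(Add(-6, 16), -1)) = Mul(-79424, Pow(10, -1)) = Mul(-79424, Rational(1, 10)) = Rational(-39712, 5)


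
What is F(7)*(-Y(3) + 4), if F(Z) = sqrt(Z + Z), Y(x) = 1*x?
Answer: sqrt(14) ≈ 3.7417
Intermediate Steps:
Y(x) = x
F(Z) = sqrt(2)*sqrt(Z) (F(Z) = sqrt(2*Z) = sqrt(2)*sqrt(Z))
F(7)*(-Y(3) + 4) = (sqrt(2)*sqrt(7))*(-1*3 + 4) = sqrt(14)*(-3 + 4) = sqrt(14)*1 = sqrt(14)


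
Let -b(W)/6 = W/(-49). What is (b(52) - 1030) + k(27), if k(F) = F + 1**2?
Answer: -48786/49 ≈ -995.63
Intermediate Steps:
b(W) = 6*W/49 (b(W) = -6*W/(-49) = -6*W*(-1)/49 = -(-6)*W/49 = 6*W/49)
k(F) = 1 + F (k(F) = F + 1 = 1 + F)
(b(52) - 1030) + k(27) = ((6/49)*52 - 1030) + (1 + 27) = (312/49 - 1030) + 28 = -50158/49 + 28 = -48786/49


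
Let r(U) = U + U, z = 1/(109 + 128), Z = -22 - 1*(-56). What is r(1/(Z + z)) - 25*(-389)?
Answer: 78374249/8059 ≈ 9725.1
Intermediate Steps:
Z = 34 (Z = -22 + 56 = 34)
z = 1/237 ≈ 0.0042194
r(U) = 2*U
r(1/(Z + z)) - 25*(-389) = 2/(34 + 1/237) - 25*(-389) = 2/(8059/237) - 1*(-9725) = 2*(237/8059) + 9725 = 474/8059 + 9725 = 78374249/8059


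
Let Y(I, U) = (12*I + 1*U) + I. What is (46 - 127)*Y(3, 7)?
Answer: -3726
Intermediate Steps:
Y(I, U) = U + 13*I (Y(I, U) = (12*I + U) + I = (U + 12*I) + I = U + 13*I)
(46 - 127)*Y(3, 7) = (46 - 127)*(7 + 13*3) = -81*(7 + 39) = -81*46 = -3726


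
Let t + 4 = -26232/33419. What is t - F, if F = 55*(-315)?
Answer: 578824267/33419 ≈ 17320.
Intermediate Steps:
F = -17325
t = -159908/33419 (t = -4 - 26232/33419 = -159908/33419 ≈ -4.7849)
t - F = -159908/33419 - 1*(-17325) = -159908/33419 + 17325 = 578824267/33419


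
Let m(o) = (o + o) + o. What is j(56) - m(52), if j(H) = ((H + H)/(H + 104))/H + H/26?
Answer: -159987/1040 ≈ -153.83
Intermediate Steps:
m(o) = 3*o (m(o) = 2*o + o = 3*o)
j(H) = 2/(104 + H) + H/26 (j(H) = ((2*H)/(104 + H))/H + H*(1/26) = (2*H/(104 + H))/H + H/26 = 2/(104 + H) + H/26)
j(56) - m(52) = (52 + 56**2 + 104*56)/(26*(104 + 56)) - 3*52 = (1/26)*(52 + 3136 + 5824)/160 - 1*156 = (1/26)*(1/160)*9012 - 156 = 2253/1040 - 156 = -159987/1040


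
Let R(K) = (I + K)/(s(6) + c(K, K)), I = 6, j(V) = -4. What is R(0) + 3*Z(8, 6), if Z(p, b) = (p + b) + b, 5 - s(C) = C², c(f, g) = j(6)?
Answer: 2094/35 ≈ 59.829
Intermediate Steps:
c(f, g) = -4
s(C) = 5 - C²
Z(p, b) = p + 2*b (Z(p, b) = (b + p) + b = p + 2*b)
R(K) = -6/35 - K/35 (R(K) = (6 + K)/((5 - 1*6²) - 4) = (6 + K)/((5 - 1*36) - 4) = (6 + K)/((5 - 36) - 4) = (6 + K)/(-31 - 4) = (6 + K)/(-35) = (6 + K)*(-1/35) = -6/35 - K/35)
R(0) + 3*Z(8, 6) = (-6/35 - 1/35*0) + 3*(8 + 2*6) = (-6/35 + 0) + 3*(8 + 12) = -6/35 + 3*20 = -6/35 + 60 = 2094/35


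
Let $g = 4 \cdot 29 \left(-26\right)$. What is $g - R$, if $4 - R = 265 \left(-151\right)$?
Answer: $-43035$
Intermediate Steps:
$R = 40019$ ($R = 4 - 265 \left(-151\right) = 4 - -40015 = 4 + 40015 = 40019$)
$g = -3016$ ($g = 116 \left(-26\right) = -3016$)
$g - R = -3016 - 40019 = -43035$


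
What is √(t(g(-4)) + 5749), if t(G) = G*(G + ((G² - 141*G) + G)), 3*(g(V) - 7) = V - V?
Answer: I*√719 ≈ 26.814*I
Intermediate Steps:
g(V) = 7 (g(V) = 7 + (V - V)/3 = 7 + (⅓)*0 = 7 + 0 = 7)
t(G) = G*(G² - 139*G) (t(G) = G*(G + (G² - 140*G)) = G*(G² - 139*G))
√(t(g(-4)) + 5749) = √(7²*(-139 + 7) + 5749) = √(49*(-132) + 5749) = √(-6468 + 5749) = √(-719) = I*√719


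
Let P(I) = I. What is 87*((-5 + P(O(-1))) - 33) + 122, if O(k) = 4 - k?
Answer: -2749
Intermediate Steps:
87*((-5 + P(O(-1))) - 33) + 122 = 87*((-5 + (4 - 1*(-1))) - 33) + 122 = 87*((-5 + (4 + 1)) - 33) + 122 = 87*((-5 + 5) - 33) + 122 = 87*(0 - 33) + 122 = 87*(-33) + 122 = -2871 + 122 = -2749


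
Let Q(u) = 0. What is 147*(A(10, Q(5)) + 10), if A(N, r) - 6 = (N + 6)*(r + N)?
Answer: 25872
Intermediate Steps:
A(N, r) = 6 + (6 + N)*(N + r) (A(N, r) = 6 + (N + 6)*(r + N) = 6 + (6 + N)*(N + r))
147*(A(10, Q(5)) + 10) = 147*((6 + 10² + 6*10 + 6*0 + 10*0) + 10) = 147*((6 + 100 + 60 + 0 + 0) + 10) = 147*(166 + 10) = 147*176 = 25872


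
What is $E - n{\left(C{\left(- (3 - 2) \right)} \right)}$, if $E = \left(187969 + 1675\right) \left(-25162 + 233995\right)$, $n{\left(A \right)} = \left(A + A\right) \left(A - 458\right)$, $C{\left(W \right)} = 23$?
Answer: $39603945462$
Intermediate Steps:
$n{\left(A \right)} = 2 A \left(-458 + A\right)$
$E = 39603925452$ ($E = 189644 \cdot 208833 = 39603925452$)
$E - n{\left(C{\left(- (3 - 2) \right)} \right)} = 39603925452 - 2 \cdot 23 \left(-458 + 23\right) = 39603925452 - 2 \cdot 23 \left(-435\right) = 39603925452 - -20010 = 39603925452 + 20010 = 39603945462$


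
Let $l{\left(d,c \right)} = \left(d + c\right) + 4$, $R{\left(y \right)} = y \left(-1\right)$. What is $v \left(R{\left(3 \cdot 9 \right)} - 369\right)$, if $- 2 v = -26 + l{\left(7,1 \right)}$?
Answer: $-2772$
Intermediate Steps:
$R{\left(y \right)} = - y$
$l{\left(d,c \right)} = 4 + c + d$ ($l{\left(d,c \right)} = \left(c + d\right) + 4 = 4 + c + d$)
$v = 7$ ($v = - \frac{-26 + \left(4 + 1 + 7\right)}{2} = - \frac{-26 + 12}{2} = \left(- \frac{1}{2}\right) \left(-14\right) = 7$)
$v \left(R{\left(3 \cdot 9 \right)} - 369\right) = 7 \left(- 3 \cdot 9 - 369\right) = 7 \left(\left(-1\right) 27 - 369\right) = 7 \left(-27 - 369\right) = 7 \left(-396\right) = -2772$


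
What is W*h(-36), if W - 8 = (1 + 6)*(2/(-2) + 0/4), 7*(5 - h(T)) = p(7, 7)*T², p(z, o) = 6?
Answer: -7741/7 ≈ -1105.9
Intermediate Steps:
h(T) = 5 - 6*T²/7
W = 1 (W = 8 + (1 + 6)*(2/(-2) + 0/4) = 8 + 7*(2*(-½) + 0*(¼)) = 8 + 7*(-1 + 0) = 8 + 7*(-1) = 8 - 7 = 1)
W*h(-36) = 1*(5 - 6/7*(-36)²) = 1*(5 - 6/7*1296) = 1*(5 - 7776/7) = 1*(-7741/7) = -7741/7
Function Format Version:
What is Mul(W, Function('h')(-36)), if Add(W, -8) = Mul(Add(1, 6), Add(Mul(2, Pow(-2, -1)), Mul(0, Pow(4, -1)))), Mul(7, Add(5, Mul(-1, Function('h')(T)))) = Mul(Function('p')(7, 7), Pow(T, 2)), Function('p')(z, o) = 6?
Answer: Rational(-7741, 7) ≈ -1105.9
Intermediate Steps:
Function('h')(T) = Add(5, Mul(Rational(-6, 7), Pow(T, 2))) (Function('h')(T) = Add(5, Mul(Rational(-1, 7), Mul(6, Pow(T, 2)))) = Add(5, Mul(Rational(-6, 7), Pow(T, 2))))
W = 1 (W = Add(8, Mul(Add(1, 6), Add(Mul(2, Pow(-2, -1)), Mul(0, Pow(4, -1))))) = Add(8, Mul(7, Add(Mul(2, Rational(-1, 2)), Mul(0, Rational(1, 4))))) = Add(8, Mul(7, Add(-1, 0))) = Add(8, Mul(7, -1)) = Add(8, -7) = 1)
Mul(W, Function('h')(-36)) = Mul(1, Add(5, Mul(Rational(-6, 7), Pow(-36, 2)))) = Mul(1, Add(5, Mul(Rational(-6, 7), 1296))) = Mul(1, Add(5, Rational(-7776, 7))) = Mul(1, Rational(-7741, 7)) = Rational(-7741, 7)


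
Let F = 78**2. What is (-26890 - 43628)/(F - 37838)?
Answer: 35259/15877 ≈ 2.2208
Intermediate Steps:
F = 6084
(-26890 - 43628)/(F - 37838) = (-26890 - 43628)/(6084 - 37838) = -70518/(-31754) = -70518*(-1/31754) = 35259/15877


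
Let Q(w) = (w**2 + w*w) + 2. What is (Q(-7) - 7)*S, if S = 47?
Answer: 4371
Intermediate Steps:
Q(w) = 2 + 2*w**2 (Q(w) = (w**2 + w**2) + 2 = 2*w**2 + 2 = 2 + 2*w**2)
(Q(-7) - 7)*S = ((2 + 2*(-7)**2) - 7)*47 = ((2 + 2*49) - 7)*47 = ((2 + 98) - 7)*47 = (100 - 7)*47 = 93*47 = 4371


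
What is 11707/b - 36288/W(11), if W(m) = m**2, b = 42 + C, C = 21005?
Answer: -762336989/2546687 ≈ -299.34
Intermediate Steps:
b = 21047 (b = 42 + 21005 = 21047)
11707/b - 36288/W(11) = 11707/21047 - 36288/(11**2) = 11707*(1/21047) - 36288/121 = 11707/21047 - 36288*1/121 = 11707/21047 - 36288/121 = -762336989/2546687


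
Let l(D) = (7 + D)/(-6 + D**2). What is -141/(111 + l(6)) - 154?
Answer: -519052/3343 ≈ -155.27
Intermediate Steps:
l(D) = (7 + D)/(-6 + D**2)
-141/(111 + l(6)) - 154 = -141/(111 + (7 + 6)/(-6 + 6**2)) - 154 = -141/(111 + 13/(-6 + 36)) - 154 = -141/(111 + 13/30) - 154 = -141/(3343/30) - 154 = (30/3343)*(-141) - 154 = -4230/3343 - 154 = -519052/3343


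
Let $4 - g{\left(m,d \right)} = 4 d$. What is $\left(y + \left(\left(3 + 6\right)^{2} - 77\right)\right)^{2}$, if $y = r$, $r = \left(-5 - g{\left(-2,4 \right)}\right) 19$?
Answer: $18769$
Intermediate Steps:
$g{\left(m,d \right)} = 4 - 4 d$
$r = 133$ ($r = \left(-5 - \left(4 - 16\right)\right) 19 = \left(-5 - -12\right) 19 = \left(-5 + 12\right) 19 = 7 \cdot 19 = 133$)
$y = 133$
$\left(y + \left(\left(3 + 6\right)^{2} - 77\right)\right)^{2} = \left(133 + \left(\left(3 + 6\right)^{2} - 77\right)\right)^{2} = \left(133 - \left(77 - 9^{2}\right)\right)^{2} = \left(133 + \left(81 - 77\right)\right)^{2} = \left(133 + 4\right)^{2} = 137^{2} = 18769$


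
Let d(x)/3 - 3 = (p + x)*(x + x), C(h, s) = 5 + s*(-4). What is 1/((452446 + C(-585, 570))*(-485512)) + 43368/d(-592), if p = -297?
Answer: 3159552835359133/230055268746361608 ≈ 0.013734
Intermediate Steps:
C(h, s) = 5 - 4*s
d(x) = 9 + 6*x*(-297 + x) (d(x) = 9 + 3*((-297 + x)*(x + x)) = 9 + 3*((-297 + x)*(2*x)) = 9 + 3*(2*x*(-297 + x)) = 9 + 6*x*(-297 + x))
1/((452446 + C(-585, 570))*(-485512)) + 43368/d(-592) = 1/((452446 + (5 - 4*570))*(-485512)) + 43368/(9 - 1782*(-592) + 6*(-592)²) = -1/485512/(452446 + (5 - 2280)) + 43368/(9 + 1054944 + 6*350464) = -1/485512/(452446 - 2275) + 43368/(9 + 1054944 + 2102784) = -1/485512/450171 + 43368/3157737 = (1/450171)*(-1/485512) + 43368*(1/3157737) = -1/218563422552 + 14456/1052579 = 3159552835359133/230055268746361608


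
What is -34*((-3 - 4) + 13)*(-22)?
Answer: 4488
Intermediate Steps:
-34*((-3 - 4) + 13)*(-22) = -34*(-7 + 13)*(-22) = -34*6*(-22) = -204*(-22) = 4488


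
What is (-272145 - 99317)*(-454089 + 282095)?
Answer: 63889235228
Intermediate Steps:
(-272145 - 99317)*(-454089 + 282095) = -371462*(-171994) = 63889235228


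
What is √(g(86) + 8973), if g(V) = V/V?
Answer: √8974 ≈ 94.731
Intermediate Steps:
g(V) = 1
√(g(86) + 8973) = √(1 + 8973) = √8974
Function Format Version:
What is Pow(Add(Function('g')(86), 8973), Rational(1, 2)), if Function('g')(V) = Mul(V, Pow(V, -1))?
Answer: Pow(8974, Rational(1, 2)) ≈ 94.731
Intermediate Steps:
Function('g')(V) = 1
Pow(Add(Function('g')(86), 8973), Rational(1, 2)) = Pow(Add(1, 8973), Rational(1, 2)) = Pow(8974, Rational(1, 2))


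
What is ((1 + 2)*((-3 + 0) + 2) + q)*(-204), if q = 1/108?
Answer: 5491/9 ≈ 610.11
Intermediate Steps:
q = 1/108 ≈ 0.0092593
((1 + 2)*((-3 + 0) + 2) + q)*(-204) = ((1 + 2)*((-3 + 0) + 2) + 1/108)*(-204) = (3*(-3 + 2) + 1/108)*(-204) = (3*(-1) + 1/108)*(-204) = (-3 + 1/108)*(-204) = -323/108*(-204) = 5491/9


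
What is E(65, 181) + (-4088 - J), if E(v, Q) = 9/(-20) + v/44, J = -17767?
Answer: 1504803/110 ≈ 13680.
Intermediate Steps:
E(v, Q) = -9/20 + v/44 (E(v, Q) = 9*(-1/20) + v*(1/44) = -9/20 + v/44)
E(65, 181) + (-4088 - J) = (-9/20 + (1/44)*65) + (-4088 - 1*(-17767)) = (-9/20 + 65/44) + (-4088 + 17767) = 113/110 + 13679 = 1504803/110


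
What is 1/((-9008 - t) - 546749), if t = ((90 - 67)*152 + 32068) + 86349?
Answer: -1/677670 ≈ -1.4756e-6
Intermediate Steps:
t = 121913 (t = (23*152 + 32068) + 86349 = (3496 + 32068) + 86349 = 35564 + 86349 = 121913)
1/((-9008 - t) - 546749) = 1/((-9008 - 1*121913) - 546749) = 1/((-9008 - 121913) - 546749) = 1/(-130921 - 546749) = 1/(-677670) = -1/677670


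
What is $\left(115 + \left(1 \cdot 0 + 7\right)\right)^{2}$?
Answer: $14884$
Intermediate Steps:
$\left(115 + \left(1 \cdot 0 + 7\right)\right)^{2} = \left(115 + \left(0 + 7\right)\right)^{2} = \left(115 + 7\right)^{2} = 122^{2} = 14884$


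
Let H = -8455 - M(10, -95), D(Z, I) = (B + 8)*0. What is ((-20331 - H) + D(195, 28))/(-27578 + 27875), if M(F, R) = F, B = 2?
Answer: -11866/297 ≈ -39.953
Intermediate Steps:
D(Z, I) = 0 (D(Z, I) = (2 + 8)*0 = 10*0 = 0)
H = -8465 (H = -8455 - 1*10 = -8455 - 10 = -8465)
((-20331 - H) + D(195, 28))/(-27578 + 27875) = ((-20331 - 1*(-8465)) + 0)/(-27578 + 27875) = ((-20331 + 8465) + 0)/297 = (-11866 + 0)*(1/297) = -11866*1/297 = -11866/297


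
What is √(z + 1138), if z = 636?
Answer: √1774 ≈ 42.119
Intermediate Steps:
√(z + 1138) = √(636 + 1138) = √1774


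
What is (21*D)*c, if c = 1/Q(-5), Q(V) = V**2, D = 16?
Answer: 336/25 ≈ 13.440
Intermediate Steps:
c = 1/25 (c = 1/((-5)**2) = 1/25 ≈ 0.040000)
(21*D)*c = (21*16)*(1/25) = 336*(1/25) = 336/25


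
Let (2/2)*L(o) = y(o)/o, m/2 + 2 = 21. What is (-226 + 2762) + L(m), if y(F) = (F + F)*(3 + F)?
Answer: 2618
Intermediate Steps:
m = 38 (m = -4 + 2*21 = -4 + 42 = 38)
y(F) = 2*F*(3 + F) (y(F) = (2*F)*(3 + F) = 2*F*(3 + F))
L(o) = 6 + 2*o (L(o) = (2*o*(3 + o))/o = 6 + 2*o)
(-226 + 2762) + L(m) = (-226 + 2762) + (6 + 2*38) = 2536 + (6 + 76) = 2536 + 82 = 2618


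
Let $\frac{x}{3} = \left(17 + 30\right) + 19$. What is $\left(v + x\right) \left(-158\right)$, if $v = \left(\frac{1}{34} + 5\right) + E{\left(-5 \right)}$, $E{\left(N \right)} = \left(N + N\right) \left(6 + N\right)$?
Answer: $- \frac{518477}{17} \approx -30499.0$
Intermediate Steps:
$E{\left(N \right)} = 2 N \left(6 + N\right)$
$x = 198$ ($x = 3 \left(\left(17 + 30\right) + 19\right) = 3 \left(47 + 19\right) = 3 \cdot 66 = 198$)
$v = - \frac{169}{34}$ ($v = \left(\frac{1}{34} + 5\right) + 2 \left(-5\right) \left(6 - 5\right) = \left(\frac{1}{34} + 5\right) + 2 \left(-5\right) 1 = \frac{171}{34} - 10 = - \frac{169}{34} \approx -4.9706$)
$\left(v + x\right) \left(-158\right) = \left(- \frac{169}{34} + 198\right) \left(-158\right) = \frac{6563}{34} \left(-158\right) = - \frac{518477}{17}$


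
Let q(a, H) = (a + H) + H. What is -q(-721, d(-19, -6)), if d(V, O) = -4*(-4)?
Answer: 689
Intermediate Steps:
d(V, O) = 16
q(a, H) = a + 2*H (q(a, H) = (H + a) + H = a + 2*H)
-q(-721, d(-19, -6)) = -(-721 + 2*16) = -(-721 + 32) = -1*(-689) = 689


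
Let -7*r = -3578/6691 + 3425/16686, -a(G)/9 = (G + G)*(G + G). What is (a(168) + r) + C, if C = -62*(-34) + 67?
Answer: -113196672399995/111646026 ≈ -1.0139e+6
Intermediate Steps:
a(G) = -36*G² (a(G) = -9*(G + G)*(G + G) = -9*2*G*2*G = -36*G²)
r = 5255119/111646026 (r = -(-3578/6691 + 3425/16686)/7 = -⅐*(-36785833/111646026) = 5255119/111646026 ≈ 0.047069)
C = 2175 (C = 2108 + 67 = 2175)
(a(168) + r) + C = (-36*168² + 5255119/111646026) + 2175 = (-36*28224 + 5255119/111646026) + 2175 = (-1016064 + 5255119/111646026) + 2175 = -113439502506545/111646026 + 2175 = -113196672399995/111646026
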